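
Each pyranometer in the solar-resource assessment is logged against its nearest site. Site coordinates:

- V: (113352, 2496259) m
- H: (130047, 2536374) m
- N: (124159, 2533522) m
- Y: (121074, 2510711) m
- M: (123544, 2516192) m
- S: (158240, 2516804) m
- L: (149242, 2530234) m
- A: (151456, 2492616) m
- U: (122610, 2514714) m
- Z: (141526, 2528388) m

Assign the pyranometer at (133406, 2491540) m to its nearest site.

A

Squared distances to each site:
V: 424431877.000; H: 2021370437.000; N: 1847995333.000; Y: 519605465.000; M: 704980148.000; S: 1254997252.000; L: 1748004532.000; A: 326960276.000; U: 653587892.000; Z: 1423709504.000.
Minimum at A.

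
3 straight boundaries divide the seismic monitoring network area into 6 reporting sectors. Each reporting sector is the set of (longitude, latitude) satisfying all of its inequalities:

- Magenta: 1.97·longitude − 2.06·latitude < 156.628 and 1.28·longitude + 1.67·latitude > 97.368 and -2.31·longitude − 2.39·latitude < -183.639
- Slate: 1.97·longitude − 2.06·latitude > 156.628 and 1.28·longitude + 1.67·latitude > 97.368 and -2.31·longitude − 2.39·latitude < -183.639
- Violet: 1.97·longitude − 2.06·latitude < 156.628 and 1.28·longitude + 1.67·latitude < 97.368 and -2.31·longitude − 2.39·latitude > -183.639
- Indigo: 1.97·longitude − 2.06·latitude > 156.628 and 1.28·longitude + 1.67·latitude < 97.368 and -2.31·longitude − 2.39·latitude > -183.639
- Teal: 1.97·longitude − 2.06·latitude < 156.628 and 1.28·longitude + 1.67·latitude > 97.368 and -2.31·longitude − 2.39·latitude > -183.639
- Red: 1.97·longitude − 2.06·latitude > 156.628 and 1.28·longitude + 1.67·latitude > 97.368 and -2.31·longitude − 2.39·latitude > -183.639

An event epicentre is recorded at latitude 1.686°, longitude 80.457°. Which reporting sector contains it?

1.97·80.457 − 2.06·1.686 = 155.027, which is < 156.628
1.28·80.457 + 1.67·1.686 = 105.801, which is > 97.368
-2.31·80.457 − 2.39·1.686 = -189.885, which is < -183.639
This sign pattern matches Magenta.

Magenta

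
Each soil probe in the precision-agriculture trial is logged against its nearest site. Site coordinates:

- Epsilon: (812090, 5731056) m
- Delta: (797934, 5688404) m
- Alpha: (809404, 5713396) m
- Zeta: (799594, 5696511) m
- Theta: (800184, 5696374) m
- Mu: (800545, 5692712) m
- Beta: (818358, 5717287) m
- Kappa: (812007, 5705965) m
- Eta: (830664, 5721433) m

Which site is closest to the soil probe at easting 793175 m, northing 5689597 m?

Delta

Squared distances to each site:
Epsilon: 2076625906.000; Delta: 24071330.000; Alpha: 829772842.000; Zeta: 89006957.000; Theta: 95053810.000; Mu: 64020125.000; Beta: 1400919589.000; Kappa: 622555648.000; Eta: 2418956017.000.
Minimum at Delta.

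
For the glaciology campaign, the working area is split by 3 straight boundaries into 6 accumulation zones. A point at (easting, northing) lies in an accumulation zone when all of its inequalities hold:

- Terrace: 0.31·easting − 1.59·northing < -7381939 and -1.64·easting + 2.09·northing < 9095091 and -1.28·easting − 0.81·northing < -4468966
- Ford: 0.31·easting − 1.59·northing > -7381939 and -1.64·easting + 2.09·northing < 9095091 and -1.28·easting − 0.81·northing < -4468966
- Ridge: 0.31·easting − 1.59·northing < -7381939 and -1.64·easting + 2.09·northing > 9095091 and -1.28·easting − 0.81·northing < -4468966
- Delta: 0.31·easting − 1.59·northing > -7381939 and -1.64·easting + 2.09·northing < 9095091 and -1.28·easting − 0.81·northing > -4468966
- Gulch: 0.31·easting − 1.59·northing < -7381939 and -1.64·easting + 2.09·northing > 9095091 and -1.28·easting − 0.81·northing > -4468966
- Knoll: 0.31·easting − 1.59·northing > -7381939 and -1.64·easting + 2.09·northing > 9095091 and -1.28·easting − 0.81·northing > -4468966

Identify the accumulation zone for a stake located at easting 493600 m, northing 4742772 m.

0.31·493600 − 1.59·4742772 = -7387991.480, which is < -7381939
-1.64·493600 + 2.09·4742772 = 9102889.480, which is > 9095091
-1.28·493600 − 0.81·4742772 = -4473453.320, which is < -4468966
This sign pattern matches Ridge.

Ridge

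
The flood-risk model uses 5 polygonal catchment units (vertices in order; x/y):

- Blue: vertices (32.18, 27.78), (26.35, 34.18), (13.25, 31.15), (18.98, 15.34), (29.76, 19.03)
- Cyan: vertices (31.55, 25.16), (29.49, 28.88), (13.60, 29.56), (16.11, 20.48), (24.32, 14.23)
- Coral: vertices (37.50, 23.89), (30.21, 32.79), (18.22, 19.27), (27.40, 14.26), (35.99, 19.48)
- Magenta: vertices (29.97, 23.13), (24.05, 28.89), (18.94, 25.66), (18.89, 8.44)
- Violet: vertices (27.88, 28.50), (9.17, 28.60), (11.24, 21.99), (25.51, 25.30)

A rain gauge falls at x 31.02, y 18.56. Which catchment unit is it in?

Coral

Cast a ray rightward from (31.02, 18.56). For each polygon, the edges (by vertex number in listed order) whose endpoints lie on opposite sides of y = 18.56, where each meets that height, and whether that is right or left of the point:
Blue: 3–4 at x≈17.813 (left), 4–5 at x≈28.387 (left) → 0 crossings.
Cyan: 4–5 at x≈18.632 (left), 5–1 at x≈27.184 (left) → 0 crossings.
Coral: 3–4 at x≈19.521 (left), 4–5 at x≈34.476 (right) → 1 crossing.
Magenta: 3–4 at x≈18.919 (left), 4–1 at x≈26.523 (left) → 0 crossings.
Violet: no edge straddles that height → 0 crossings.
Only Coral has an odd count, so the point is inside Coral.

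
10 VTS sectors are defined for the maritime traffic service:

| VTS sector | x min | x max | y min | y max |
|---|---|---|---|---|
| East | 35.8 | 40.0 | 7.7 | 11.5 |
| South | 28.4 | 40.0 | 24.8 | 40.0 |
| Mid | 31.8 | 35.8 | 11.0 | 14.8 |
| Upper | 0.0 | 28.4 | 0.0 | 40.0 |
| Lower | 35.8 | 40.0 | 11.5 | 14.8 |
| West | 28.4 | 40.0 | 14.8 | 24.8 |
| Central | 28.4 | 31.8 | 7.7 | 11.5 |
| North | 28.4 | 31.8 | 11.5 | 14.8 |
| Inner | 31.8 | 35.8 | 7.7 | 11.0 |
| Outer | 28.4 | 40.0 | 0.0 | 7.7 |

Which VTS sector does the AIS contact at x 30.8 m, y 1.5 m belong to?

Outer

The point has x = 30.8 and y = 1.5.
Only Outer satisfies 28.4 ≤ x ≤ 40.0 and 0.0 ≤ y ≤ 7.7.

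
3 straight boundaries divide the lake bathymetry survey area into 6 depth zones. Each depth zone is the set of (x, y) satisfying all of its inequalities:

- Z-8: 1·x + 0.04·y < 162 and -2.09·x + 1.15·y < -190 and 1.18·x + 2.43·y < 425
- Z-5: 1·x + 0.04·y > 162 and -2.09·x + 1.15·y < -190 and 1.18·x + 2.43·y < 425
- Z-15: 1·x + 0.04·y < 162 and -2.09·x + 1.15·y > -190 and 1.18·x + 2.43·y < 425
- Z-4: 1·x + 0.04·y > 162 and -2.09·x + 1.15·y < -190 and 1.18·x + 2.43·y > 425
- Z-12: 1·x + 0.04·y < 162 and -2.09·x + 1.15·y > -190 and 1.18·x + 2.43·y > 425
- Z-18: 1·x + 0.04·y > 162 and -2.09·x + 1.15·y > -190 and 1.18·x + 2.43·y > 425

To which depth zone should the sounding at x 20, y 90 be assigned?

Z-15

1·20 + 0.04·90 = 23.600, which is < 162
-2.09·20 + 1.15·90 = 61.700, which is > -190
1.18·20 + 2.43·90 = 242.300, which is < 425
This sign pattern matches Z-15.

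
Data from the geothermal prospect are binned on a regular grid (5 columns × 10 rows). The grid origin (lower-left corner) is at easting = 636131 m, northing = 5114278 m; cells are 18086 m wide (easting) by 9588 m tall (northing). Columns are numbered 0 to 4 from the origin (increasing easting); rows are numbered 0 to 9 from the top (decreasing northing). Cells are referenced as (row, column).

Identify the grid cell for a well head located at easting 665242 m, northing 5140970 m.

(7, 1)

Column index: ⌊(665242 − 636131) / 18086⌋ = ⌊1.610⌋ = 1
Row offset from origin: ⌊(5140970 − 5114278) / 9588⌋ = ⌊2.784⌋ = 2 → row 7 (counted from top)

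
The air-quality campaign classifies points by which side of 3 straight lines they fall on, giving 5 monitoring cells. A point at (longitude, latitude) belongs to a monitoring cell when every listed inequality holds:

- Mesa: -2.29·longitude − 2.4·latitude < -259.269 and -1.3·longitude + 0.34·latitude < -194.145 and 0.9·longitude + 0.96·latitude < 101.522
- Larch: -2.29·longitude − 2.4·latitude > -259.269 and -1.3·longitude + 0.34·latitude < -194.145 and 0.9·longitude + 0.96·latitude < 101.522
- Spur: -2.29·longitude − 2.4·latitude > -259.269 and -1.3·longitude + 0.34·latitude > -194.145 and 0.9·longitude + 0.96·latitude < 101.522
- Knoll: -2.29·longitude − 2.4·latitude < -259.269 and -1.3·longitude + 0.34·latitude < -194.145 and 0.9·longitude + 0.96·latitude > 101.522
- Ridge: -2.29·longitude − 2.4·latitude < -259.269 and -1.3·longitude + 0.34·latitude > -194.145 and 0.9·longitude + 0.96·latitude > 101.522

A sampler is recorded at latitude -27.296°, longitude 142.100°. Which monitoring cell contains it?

-2.29·142.100 − 2.4·-27.296 = -259.899, which is < -259.269
-1.3·142.100 + 0.34·-27.296 = -194.011, which is > -194.145
0.9·142.100 + 0.96·-27.296 = 101.686, which is > 101.522
This sign pattern matches Ridge.

Ridge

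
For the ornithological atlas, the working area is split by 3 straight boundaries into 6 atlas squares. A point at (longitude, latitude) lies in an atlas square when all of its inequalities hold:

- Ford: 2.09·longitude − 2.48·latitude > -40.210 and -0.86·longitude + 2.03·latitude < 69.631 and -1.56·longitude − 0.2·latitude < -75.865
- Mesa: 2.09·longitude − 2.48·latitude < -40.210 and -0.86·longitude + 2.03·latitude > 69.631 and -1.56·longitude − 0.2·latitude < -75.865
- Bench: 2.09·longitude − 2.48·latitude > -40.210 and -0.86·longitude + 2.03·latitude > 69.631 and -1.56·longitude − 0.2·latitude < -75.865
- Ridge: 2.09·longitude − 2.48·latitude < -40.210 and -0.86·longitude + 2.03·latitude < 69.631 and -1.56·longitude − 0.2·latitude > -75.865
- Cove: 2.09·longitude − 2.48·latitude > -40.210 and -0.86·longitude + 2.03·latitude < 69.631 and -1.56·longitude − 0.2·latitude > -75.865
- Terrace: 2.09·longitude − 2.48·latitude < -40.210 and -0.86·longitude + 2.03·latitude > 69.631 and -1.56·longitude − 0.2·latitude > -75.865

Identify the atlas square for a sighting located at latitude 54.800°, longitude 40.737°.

2.09·40.737 − 2.48·54.800 = -50.764, which is < -40.210
-0.86·40.737 + 2.03·54.800 = 76.210, which is > 69.631
-1.56·40.737 − 0.2·54.800 = -74.510, which is > -75.865
This sign pattern matches Terrace.

Terrace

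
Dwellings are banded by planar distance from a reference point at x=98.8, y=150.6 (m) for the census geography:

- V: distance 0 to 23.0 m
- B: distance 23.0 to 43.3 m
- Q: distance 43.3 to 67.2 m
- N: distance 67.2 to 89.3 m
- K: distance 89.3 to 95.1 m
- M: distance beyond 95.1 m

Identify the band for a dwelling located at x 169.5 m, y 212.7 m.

Distance = √((169.5−98.8)² + (212.7−150.6)²) = √(4998.490 + 3856.410) = 94.100 m.
89.3 ≤ 94.100 < 95.1 → K.

K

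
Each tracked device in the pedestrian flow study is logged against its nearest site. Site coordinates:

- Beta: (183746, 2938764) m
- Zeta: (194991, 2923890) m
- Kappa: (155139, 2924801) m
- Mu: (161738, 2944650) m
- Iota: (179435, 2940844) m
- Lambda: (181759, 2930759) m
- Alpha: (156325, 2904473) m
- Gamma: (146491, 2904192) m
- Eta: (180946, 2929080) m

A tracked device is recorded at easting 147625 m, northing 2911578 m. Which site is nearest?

Gamma

Squared distances to each site:
Beta: 2043805237.000; Zeta: 2395123300.000; Kappa: 231307925.000; Mu: 1292933953.000; Iota: 1868374856.000; Lambda: 1533040717.000; Alpha: 126171025.000; Gamma: 55838952.000; Eta: 1416609045.000.
Minimum at Gamma.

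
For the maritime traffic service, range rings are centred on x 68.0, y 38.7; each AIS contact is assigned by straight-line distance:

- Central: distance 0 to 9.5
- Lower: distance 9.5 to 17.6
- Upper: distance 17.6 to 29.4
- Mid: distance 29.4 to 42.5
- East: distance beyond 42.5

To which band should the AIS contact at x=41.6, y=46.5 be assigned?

Upper

Distance = √((41.6−68.0)² + (46.5−38.7)²) = √(696.960 + 60.840) = 27.528.
17.6 ≤ 27.528 < 29.4 → Upper.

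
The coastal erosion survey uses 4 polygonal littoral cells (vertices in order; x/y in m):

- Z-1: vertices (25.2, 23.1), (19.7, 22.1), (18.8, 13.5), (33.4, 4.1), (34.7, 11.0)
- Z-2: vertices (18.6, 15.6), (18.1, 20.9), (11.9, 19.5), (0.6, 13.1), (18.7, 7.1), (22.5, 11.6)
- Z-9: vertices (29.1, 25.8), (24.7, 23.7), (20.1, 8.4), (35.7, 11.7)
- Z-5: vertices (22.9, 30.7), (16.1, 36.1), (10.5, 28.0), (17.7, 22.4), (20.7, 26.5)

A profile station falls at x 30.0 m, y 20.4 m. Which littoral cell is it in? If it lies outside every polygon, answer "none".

Cast a ray rightward from (30.0, 20.4). For each polygon, the edges (by vertex number in listed order) whose endpoints lie on opposite sides of y = 20.4, where each meets that height, and whether that is right or left of the point:
Z-1: 2–3 at x≈19.52 (left), 5–1 at x≈27.32 (left) → 0 crossings.
Z-2: 1–2 at x≈18.15 (left), 2–3 at x≈15.89 (left) → 0 crossings.
Z-9: 2–3 at x≈23.71 (left), 4–1 at x≈31.63 (right) → 1 crossing.
Z-5: no edge straddles that height → 0 crossings.
Only Z-9 has an odd count, so the point is inside Z-9.

Z-9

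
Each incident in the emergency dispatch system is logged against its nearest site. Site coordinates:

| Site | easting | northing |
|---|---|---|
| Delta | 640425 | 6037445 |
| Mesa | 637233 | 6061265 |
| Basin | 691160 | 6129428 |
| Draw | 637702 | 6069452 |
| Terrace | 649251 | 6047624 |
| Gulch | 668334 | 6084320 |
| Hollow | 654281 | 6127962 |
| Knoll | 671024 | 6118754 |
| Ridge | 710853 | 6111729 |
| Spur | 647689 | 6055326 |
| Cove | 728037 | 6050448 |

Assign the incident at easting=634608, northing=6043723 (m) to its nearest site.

Squared distances to each site:
Delta: 73250773.000; Mesa: 314612389.000; Basin: 10543475729.000; Draw: 671554277.000; Terrace: 229635250.000; Gulch: 2785559485.000; Hollow: 7483236050.000; Knoll: 6955776017.000; Ridge: 10438116061.000; Spur: 305742170.000; Cove: 8774203666.000.
Minimum at Delta.

Delta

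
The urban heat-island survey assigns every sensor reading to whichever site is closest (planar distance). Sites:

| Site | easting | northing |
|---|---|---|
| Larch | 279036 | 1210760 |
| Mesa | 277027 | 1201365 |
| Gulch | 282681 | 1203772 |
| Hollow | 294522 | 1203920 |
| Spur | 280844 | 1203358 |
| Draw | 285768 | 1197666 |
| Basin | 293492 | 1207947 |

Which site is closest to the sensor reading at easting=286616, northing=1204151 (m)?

Squared distances to each site:
Larch: 101135281.000; Mesa: 99710717.000; Gulch: 15627866.000; Hollow: 62558197.000; Spur: 33944833.000; Draw: 42774329.000; Basin: 61688992.000.
Minimum at Gulch.

Gulch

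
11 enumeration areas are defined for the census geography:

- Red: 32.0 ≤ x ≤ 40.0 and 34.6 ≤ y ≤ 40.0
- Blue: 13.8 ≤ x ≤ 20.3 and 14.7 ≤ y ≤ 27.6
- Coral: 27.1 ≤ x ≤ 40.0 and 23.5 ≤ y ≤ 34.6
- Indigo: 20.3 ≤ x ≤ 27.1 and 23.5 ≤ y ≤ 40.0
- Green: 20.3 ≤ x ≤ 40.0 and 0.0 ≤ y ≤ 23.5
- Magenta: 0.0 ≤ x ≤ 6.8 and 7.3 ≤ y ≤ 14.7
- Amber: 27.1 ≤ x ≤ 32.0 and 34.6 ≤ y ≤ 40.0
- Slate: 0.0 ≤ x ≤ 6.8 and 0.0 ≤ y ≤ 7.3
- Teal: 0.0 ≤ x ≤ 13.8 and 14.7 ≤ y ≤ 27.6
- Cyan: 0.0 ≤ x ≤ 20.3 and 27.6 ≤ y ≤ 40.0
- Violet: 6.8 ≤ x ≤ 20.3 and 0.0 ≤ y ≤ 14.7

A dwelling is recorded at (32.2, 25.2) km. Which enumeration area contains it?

The point has x = 32.2 and y = 25.2.
Only Coral satisfies 27.1 ≤ x ≤ 40.0 and 23.5 ≤ y ≤ 34.6.

Coral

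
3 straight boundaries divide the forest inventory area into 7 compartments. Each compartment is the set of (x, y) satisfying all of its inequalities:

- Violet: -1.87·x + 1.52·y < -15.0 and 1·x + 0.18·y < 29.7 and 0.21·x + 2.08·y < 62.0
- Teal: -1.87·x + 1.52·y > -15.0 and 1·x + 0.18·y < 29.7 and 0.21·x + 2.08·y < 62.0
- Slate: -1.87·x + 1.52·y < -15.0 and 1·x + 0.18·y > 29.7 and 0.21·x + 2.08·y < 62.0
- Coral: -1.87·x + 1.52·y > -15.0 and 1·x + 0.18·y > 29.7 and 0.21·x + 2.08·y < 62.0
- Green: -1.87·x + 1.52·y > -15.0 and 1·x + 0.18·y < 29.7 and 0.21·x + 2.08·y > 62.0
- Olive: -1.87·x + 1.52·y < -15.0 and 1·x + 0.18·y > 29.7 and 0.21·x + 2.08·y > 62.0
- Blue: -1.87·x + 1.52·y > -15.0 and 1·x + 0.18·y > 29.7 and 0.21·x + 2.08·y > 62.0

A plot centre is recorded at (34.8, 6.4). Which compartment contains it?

Slate

-1.87·34.8 + 1.52·6.4 = -55.348, which is < -15.0
1·34.8 + 0.18·6.4 = 35.952, which is > 29.7
0.21·34.8 + 2.08·6.4 = 20.620, which is < 62.0
This sign pattern matches Slate.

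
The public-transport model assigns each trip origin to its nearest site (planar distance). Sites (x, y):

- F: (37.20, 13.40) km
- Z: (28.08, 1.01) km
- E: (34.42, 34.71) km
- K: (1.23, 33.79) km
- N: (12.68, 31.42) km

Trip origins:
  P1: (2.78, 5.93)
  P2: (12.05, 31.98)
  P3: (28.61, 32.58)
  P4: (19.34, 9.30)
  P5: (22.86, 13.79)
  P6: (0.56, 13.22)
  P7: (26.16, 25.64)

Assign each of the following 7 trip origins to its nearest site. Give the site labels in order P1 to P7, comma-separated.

Z, N, E, Z, Z, K, E

P1 → Z (d²=664.30)
P2 → N (d²=0.71)
P3 → E (d²=38.29)
P4 → Z (d²=145.11)
P5 → Z (d²=190.58)
P6 → K (d²=423.57)
P7 → E (d²=150.49)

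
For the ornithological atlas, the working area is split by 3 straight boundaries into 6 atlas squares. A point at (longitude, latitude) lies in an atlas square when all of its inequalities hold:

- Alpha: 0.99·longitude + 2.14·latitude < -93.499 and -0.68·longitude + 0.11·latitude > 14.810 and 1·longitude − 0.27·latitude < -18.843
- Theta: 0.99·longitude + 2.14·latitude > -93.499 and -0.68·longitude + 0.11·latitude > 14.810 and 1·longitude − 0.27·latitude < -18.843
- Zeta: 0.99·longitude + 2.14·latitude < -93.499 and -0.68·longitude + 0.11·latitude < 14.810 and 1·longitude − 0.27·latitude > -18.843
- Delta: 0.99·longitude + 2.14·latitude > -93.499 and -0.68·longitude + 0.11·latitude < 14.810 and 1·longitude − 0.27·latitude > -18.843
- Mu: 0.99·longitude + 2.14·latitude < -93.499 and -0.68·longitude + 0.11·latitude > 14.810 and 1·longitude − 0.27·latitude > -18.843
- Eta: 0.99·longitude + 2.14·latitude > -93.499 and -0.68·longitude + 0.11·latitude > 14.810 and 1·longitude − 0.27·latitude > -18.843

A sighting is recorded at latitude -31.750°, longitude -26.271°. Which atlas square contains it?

0.99·-26.271 + 2.14·-31.750 = -93.953, which is < -93.499
-0.68·-26.271 + 0.11·-31.750 = 14.372, which is < 14.810
1·-26.271 − 0.27·-31.750 = -17.699, which is > -18.843
This sign pattern matches Zeta.

Zeta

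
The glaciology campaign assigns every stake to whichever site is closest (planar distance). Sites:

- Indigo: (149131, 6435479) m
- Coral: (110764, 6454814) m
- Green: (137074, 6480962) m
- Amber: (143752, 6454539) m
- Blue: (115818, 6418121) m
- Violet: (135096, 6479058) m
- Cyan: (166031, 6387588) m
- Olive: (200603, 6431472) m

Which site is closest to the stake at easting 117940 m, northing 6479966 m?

Violet

Squared distances to each site:
Indigo: 2951971650.000; Coral: 684118080.000; Green: 367101972.000; Amber: 1312791673.000; Blue: 3829306909.000; Violet: 295152800.000; Cyan: 10846439165.000; Olive: 9184839605.000.
Minimum at Violet.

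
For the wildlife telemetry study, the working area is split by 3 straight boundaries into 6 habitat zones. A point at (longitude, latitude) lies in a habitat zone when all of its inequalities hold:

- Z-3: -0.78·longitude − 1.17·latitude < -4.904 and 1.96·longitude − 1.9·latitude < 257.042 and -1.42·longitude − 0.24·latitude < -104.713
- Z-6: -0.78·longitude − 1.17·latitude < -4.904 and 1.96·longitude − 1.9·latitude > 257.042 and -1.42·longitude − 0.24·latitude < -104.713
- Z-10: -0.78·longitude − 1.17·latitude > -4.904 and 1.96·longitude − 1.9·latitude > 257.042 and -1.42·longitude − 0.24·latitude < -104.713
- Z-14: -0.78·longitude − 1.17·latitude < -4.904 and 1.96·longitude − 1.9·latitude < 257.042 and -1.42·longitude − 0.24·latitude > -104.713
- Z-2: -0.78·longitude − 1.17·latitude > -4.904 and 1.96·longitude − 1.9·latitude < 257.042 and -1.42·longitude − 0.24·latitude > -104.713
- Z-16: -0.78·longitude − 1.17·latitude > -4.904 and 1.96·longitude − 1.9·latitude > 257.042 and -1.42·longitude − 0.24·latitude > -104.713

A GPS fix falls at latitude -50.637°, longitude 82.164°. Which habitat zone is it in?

-0.78·82.164 − 1.17·-50.637 = -4.843, which is > -4.904
1.96·82.164 − 1.9·-50.637 = 257.252, which is > 257.042
-1.42·82.164 − 0.24·-50.637 = -104.520, which is > -104.713
This sign pattern matches Z-16.

Z-16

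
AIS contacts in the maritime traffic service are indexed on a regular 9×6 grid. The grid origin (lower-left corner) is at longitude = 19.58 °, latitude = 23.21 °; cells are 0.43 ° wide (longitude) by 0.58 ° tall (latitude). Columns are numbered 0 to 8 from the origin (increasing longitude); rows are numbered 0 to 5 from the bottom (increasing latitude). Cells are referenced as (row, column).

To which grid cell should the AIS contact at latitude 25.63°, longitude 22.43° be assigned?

Column index: ⌊(22.43 − 19.58) / 0.43⌋ = ⌊6.628⌋ = 6
Row offset from origin: ⌊(25.63 − 23.21) / 0.58⌋ = ⌊4.172⌋ = 4 → row 4

(4, 6)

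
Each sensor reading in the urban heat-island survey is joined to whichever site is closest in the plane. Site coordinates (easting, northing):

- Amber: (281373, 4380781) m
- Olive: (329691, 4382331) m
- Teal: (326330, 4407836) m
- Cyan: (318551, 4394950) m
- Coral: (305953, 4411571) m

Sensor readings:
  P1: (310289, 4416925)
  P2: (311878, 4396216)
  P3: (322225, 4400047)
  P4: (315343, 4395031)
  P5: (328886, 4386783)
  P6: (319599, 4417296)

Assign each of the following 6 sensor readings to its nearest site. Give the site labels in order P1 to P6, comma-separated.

Coral, Cyan, Cyan, Cyan, Olive, Teal

P1 → Coral (d²=47466212.00)
P2 → Cyan (d²=46131685.00)
P3 → Cyan (d²=39477685.00)
P4 → Cyan (d²=10297825.00)
P5 → Olive (d²=20468329.00)
P6 → Teal (d²=134797961.00)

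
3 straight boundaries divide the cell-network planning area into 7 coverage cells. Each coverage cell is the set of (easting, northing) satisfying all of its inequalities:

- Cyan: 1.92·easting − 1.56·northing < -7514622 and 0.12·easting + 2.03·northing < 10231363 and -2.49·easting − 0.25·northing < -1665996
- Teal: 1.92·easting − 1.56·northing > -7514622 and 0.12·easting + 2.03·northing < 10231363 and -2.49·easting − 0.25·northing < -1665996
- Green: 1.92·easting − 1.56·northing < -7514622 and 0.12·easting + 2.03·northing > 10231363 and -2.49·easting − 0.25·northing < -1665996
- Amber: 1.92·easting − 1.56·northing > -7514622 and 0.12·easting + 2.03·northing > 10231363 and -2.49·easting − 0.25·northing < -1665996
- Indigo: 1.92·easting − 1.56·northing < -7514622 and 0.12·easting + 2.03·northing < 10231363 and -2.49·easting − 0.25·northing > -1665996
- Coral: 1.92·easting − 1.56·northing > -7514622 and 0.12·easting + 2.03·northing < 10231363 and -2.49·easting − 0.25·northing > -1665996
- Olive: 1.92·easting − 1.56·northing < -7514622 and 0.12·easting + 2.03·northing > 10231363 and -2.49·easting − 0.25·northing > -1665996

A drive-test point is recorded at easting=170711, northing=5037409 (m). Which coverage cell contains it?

Green

1.92·170711 − 1.56·5037409 = -7530592.920, which is < -7514622
0.12·170711 + 2.03·5037409 = 10246425.590, which is > 10231363
-2.49·170711 − 0.25·5037409 = -1684422.640, which is < -1665996
This sign pattern matches Green.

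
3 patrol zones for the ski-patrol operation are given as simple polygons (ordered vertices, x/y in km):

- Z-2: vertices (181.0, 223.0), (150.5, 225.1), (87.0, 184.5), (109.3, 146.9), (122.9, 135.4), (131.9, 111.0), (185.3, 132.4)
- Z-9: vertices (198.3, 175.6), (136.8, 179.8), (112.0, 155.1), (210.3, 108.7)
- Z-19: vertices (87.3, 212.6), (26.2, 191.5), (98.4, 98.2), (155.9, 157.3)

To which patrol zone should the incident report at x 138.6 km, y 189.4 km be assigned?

Cast a ray rightward from (138.6, 189.4). For each polygon, the edges (by vertex number in listed order) whose endpoints lie on opposite sides of y = 189.4, where each meets that height, and whether that is right or left of the point:
Z-2: 2–3 at x≈94.66 (left), 7–1 at x≈182.59 (right) → 1 crossing.
Z-9: no edge straddles that height → 0 crossings.
Z-19: 2–3 at x≈27.83 (left), 4–1 at x≈116.08 (left) → 0 crossings.
Only Z-2 has an odd count, so the point is inside Z-2.

Z-2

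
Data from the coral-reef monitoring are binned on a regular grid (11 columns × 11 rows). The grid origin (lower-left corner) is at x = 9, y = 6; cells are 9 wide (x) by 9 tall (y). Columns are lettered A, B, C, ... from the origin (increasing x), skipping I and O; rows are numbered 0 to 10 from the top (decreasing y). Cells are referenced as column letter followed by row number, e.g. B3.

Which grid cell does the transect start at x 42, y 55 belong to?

Column index: ⌊(42 − 9) / 9⌋ = ⌊3.667⌋ = 3 → column D
Row offset from origin: ⌊(55 − 6) / 9⌋ = ⌊5.444⌋ = 5 → row 5 (counted from top)

D5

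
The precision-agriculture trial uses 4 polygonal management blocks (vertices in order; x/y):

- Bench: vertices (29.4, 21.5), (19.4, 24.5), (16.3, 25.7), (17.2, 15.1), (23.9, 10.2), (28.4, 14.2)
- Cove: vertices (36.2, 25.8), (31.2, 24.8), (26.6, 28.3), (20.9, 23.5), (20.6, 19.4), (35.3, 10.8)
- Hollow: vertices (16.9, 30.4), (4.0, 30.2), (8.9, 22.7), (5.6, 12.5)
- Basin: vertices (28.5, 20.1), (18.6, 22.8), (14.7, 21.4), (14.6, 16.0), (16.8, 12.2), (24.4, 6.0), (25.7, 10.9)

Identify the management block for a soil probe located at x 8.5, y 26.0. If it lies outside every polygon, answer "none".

Hollow

Cast a ray rightward from (8.5, 26.0). For each polygon, the edges (by vertex number in listed order) whose endpoints lie on opposite sides of y = 26.0, where each meets that height, and whether that is right or left of the point:
Bench: no edge straddles that height → 0 crossings.
Cove: 2–3 at x≈29.62 (right), 3–4 at x≈23.87 (right) → 2 crossings.
Hollow: 2–3 at x≈6.74 (left), 4–1 at x≈14.12 (right) → 1 crossing.
Basin: no edge straddles that height → 0 crossings.
Only Hollow has an odd count, so the point is inside Hollow.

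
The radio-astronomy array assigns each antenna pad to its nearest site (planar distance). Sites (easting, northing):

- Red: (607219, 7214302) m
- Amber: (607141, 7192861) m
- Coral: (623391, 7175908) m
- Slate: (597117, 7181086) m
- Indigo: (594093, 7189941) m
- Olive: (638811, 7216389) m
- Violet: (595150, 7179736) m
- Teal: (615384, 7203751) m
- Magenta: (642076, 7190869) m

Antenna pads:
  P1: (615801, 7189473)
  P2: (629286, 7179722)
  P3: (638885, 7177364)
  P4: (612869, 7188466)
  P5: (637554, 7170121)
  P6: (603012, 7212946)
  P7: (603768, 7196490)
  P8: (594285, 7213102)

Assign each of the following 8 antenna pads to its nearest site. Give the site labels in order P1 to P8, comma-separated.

Amber, Coral, Magenta, Amber, Coral, Red, Amber, Red

P1 → Amber (d²=86474144.00)
P2 → Coral (d²=49297621.00)
P3 → Magenta (d²=192567506.00)
P4 → Amber (d²=52126009.00)
P5 → Coral (d²=234079938.00)
P6 → Red (d²=19537585.00)
P7 → Amber (d²=24546770.00)
P8 → Red (d²=168728356.00)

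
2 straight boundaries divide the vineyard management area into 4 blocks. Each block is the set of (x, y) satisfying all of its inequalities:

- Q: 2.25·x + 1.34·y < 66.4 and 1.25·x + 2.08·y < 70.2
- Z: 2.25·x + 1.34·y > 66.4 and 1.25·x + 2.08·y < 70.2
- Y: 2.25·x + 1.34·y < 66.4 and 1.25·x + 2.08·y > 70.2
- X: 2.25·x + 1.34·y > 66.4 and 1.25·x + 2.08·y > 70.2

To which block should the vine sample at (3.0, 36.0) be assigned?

Y

2.25·3.0 + 1.34·36.0 = 54.990, which is < 66.4
1.25·3.0 + 2.08·36.0 = 78.630, which is > 70.2
This sign pattern matches Y.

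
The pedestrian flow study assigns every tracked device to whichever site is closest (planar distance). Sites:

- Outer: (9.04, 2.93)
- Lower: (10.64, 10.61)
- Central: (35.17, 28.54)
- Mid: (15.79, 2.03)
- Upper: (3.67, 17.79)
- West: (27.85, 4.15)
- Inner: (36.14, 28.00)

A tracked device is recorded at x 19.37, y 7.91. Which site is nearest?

Mid

Squared distances to each site:
Outer: 131.509; Lower: 83.503; Central: 675.237; Mid: 47.391; Upper: 344.104; West: 86.048; Inner: 684.841.
Minimum at Mid.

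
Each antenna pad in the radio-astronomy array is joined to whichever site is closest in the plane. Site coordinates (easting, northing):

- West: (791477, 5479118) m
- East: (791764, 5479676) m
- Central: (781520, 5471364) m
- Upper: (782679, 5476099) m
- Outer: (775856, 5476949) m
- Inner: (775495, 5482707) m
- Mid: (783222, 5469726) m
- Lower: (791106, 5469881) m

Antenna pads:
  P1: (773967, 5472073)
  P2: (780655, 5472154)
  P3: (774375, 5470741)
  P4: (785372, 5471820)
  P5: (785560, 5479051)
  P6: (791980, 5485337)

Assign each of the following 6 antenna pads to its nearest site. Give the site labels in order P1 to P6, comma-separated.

Outer, Central, Outer, Mid, Upper, East

P1 → Outer (d²=27343697.00)
P2 → Central (d²=1372325.00)
P3 → Outer (d²=40732625.00)
P4 → Mid (d²=9007336.00)
P5 → Upper (d²=17014465.00)
P6 → East (d²=32093577.00)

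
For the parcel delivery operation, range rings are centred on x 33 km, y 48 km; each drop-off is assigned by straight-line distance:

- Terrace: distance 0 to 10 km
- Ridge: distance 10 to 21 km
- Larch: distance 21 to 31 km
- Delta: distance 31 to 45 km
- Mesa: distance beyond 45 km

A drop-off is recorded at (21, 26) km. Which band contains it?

Distance = √((21−33)² + (26−48)²) = √(144.000 + 484.000) = 25.060 km.
21 ≤ 25.060 < 31 → Larch.

Larch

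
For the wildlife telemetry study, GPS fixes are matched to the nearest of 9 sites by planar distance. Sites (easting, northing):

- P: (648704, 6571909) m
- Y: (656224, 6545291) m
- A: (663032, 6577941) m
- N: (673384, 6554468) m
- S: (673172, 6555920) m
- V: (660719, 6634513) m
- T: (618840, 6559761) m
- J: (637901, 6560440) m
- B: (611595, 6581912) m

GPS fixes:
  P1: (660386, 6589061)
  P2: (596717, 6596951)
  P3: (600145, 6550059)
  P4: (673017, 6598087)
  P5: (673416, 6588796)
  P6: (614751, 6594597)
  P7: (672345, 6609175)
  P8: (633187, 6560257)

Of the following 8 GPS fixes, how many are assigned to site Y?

P1 → A
P2 → B
P3 → T
P4 → A
P5 → A
P6 → B
P7 → V
P8 → J
0 of the 8 go to Y.

0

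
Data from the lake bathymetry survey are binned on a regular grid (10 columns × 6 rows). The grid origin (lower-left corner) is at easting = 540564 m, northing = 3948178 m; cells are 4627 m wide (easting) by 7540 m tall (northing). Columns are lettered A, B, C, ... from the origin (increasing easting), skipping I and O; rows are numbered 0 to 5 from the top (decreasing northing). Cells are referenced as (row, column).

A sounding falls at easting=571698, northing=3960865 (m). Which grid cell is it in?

(4, G)

Column index: ⌊(571698 − 540564) / 4627⌋ = ⌊6.729⌋ = 6 → column G
Row offset from origin: ⌊(3960865 − 3948178) / 7540⌋ = ⌊1.683⌋ = 1 → row 4 (counted from top)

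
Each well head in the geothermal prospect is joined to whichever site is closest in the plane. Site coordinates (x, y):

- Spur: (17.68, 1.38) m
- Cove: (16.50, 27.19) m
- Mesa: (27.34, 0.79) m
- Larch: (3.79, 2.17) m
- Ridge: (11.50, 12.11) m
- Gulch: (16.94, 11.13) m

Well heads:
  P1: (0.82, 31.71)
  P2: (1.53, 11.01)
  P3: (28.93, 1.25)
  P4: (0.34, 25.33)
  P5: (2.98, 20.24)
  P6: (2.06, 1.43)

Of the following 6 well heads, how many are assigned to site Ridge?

P1 → Cove
P2 → Larch
P3 → Mesa
P4 → Cove
P5 → Ridge
P6 → Larch
1 of the 6 goes to Ridge.

1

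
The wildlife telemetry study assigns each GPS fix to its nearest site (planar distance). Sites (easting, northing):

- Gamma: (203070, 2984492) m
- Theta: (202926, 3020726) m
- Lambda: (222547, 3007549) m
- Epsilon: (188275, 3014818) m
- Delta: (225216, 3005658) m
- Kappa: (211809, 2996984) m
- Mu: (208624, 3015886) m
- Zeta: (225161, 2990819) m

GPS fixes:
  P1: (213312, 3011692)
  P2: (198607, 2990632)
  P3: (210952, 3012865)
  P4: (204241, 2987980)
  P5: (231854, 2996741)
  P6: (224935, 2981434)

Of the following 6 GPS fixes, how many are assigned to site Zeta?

2

P1 → Mu
P2 → Gamma
P3 → Mu
P4 → Gamma
P5 → Zeta
P6 → Zeta
2 of the 6 go to Zeta.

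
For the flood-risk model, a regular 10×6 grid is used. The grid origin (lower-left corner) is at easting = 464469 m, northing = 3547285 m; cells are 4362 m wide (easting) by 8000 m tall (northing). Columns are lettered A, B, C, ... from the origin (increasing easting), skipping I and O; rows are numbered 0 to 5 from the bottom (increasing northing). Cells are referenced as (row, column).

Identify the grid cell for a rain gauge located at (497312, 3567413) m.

Column index: ⌊(497312 − 464469) / 4362⌋ = ⌊7.529⌋ = 7 → column H
Row offset from origin: ⌊(3567413 − 3547285) / 8000⌋ = ⌊2.516⌋ = 2 → row 2

(2, H)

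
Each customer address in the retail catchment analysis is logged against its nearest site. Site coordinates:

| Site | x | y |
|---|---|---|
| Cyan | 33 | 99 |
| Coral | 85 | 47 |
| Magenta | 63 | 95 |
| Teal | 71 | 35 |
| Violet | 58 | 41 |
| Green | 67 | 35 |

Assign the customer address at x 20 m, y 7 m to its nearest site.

Violet

Squared distances to each site:
Cyan: 8633.000; Coral: 5825.000; Magenta: 9593.000; Teal: 3385.000; Violet: 2600.000; Green: 2993.000.
Minimum at Violet.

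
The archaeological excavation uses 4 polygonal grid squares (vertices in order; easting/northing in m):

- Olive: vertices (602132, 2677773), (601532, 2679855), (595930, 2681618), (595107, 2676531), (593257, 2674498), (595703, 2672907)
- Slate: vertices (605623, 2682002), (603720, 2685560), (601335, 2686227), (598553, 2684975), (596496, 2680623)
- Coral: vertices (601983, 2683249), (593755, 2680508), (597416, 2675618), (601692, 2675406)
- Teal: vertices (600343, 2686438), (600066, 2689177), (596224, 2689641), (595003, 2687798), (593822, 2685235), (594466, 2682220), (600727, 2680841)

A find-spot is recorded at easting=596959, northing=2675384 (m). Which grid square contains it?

Olive

Cast a ray rightward from (596959, 2675384). For each polygon, the edges (by vertex number in listed order) whose endpoints lie on opposite sides of northing = 2675384, where each meets that height, and whether that is right or left of the point:
Olive: 4–5 at easting≈594063.2 (left), 6–1 at easting≈598975.6 (right) → 1 crossing.
Slate: no edge straddles that height → 0 crossings.
Coral: no edge straddles that height → 0 crossings.
Teal: no edge straddles that height → 0 crossings.
Only Olive has an odd count, so the point is inside Olive.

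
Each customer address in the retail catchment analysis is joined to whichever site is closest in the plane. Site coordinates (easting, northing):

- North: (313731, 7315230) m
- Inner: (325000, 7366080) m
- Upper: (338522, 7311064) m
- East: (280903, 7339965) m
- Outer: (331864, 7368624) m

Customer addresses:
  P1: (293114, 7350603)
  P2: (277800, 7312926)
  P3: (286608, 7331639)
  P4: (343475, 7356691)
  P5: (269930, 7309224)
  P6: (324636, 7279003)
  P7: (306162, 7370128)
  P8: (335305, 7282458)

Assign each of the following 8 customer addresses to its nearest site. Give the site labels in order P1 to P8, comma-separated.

East, East, East, Outer, East, Upper, Inner, Upper

P1 → East (d²=262275565.00)
P2 → East (d²=740736130.00)
P3 → East (d²=101869301.00)
P4 → Outer (d²=277211810.00)
P5 → East (d²=1065415810.00)
P6 → Upper (d²=1220728717.00)
P7 → Inner (d²=371256548.00)
P8 → Upper (d²=828652325.00)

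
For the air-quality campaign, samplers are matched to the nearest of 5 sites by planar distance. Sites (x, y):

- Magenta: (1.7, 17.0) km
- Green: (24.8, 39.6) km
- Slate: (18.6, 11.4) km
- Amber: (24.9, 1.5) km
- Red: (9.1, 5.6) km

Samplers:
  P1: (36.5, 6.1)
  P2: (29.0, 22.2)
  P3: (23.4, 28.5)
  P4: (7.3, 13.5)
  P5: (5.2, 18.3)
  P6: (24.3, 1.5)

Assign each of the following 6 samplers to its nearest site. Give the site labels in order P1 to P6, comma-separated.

P1 → Amber (d²=155.72)
P2 → Slate (d²=224.80)
P3 → Green (d²=125.17)
P4 → Magenta (d²=43.61)
P5 → Magenta (d²=13.94)
P6 → Amber (d²=0.36)

Amber, Slate, Green, Magenta, Magenta, Amber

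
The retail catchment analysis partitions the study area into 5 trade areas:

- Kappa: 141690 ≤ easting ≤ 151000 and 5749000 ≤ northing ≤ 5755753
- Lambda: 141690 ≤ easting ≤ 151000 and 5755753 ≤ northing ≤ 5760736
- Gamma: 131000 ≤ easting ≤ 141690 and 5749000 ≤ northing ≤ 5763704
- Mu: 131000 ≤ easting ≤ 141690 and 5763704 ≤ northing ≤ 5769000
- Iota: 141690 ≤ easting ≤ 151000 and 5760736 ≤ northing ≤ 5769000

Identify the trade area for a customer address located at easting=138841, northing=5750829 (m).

Gamma

The point has easting = 138841 and northing = 5750829.
Only Gamma satisfies 131000 ≤ easting ≤ 141690 and 5749000 ≤ northing ≤ 5763704.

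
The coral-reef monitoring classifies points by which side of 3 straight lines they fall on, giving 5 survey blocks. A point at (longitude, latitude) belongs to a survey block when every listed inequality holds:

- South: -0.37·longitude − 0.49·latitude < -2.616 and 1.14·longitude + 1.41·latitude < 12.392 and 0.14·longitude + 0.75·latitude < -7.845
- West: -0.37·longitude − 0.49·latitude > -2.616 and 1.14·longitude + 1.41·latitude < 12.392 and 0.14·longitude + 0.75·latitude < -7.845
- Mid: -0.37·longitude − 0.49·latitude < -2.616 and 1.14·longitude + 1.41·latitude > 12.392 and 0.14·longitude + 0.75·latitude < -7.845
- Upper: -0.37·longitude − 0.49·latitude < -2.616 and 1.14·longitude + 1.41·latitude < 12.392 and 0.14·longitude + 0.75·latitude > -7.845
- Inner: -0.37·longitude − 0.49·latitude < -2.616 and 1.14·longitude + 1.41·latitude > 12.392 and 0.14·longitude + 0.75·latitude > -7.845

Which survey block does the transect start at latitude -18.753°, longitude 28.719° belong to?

-0.37·28.719 − 0.49·-18.753 = -1.437, which is > -2.616
1.14·28.719 + 1.41·-18.753 = 6.298, which is < 12.392
0.14·28.719 + 0.75·-18.753 = -10.044, which is < -7.845
This sign pattern matches West.

West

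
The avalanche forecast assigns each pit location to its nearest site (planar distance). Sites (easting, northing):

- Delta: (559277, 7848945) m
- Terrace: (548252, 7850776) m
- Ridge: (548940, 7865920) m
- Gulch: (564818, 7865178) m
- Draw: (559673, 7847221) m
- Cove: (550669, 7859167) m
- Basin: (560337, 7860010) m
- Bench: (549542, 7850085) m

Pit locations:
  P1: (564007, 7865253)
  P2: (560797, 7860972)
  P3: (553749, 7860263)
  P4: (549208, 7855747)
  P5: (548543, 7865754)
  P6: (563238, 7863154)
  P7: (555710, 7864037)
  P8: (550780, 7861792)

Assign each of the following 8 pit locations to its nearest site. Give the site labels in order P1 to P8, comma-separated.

P1 → Gulch (d²=663346.00)
P2 → Basin (d²=1137044.00)
P3 → Cove (d²=10687616.00)
P4 → Cove (d²=13830921.00)
P5 → Ridge (d²=185165.00)
P6 → Gulch (d²=6592976.00)
P7 → Basin (d²=37625858.00)
P8 → Cove (d²=6902946.00)

Gulch, Basin, Cove, Cove, Ridge, Gulch, Basin, Cove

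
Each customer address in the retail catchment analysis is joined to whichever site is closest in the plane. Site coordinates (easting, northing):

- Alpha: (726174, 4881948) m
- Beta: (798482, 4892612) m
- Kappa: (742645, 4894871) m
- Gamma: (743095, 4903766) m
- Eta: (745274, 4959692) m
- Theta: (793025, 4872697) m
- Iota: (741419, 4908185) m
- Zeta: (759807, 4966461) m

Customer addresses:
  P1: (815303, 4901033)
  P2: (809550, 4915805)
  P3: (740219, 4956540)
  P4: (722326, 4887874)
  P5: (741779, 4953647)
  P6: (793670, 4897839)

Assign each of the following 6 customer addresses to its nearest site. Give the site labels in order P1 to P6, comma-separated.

Beta, Beta, Eta, Alpha, Eta, Beta

P1 → Beta (d²=353859282.00)
P2 → Beta (d²=660415873.00)
P3 → Eta (d²=35488129.00)
P4 → Alpha (d²=49924580.00)
P5 → Eta (d²=48757050.00)
P6 → Beta (d²=50476873.00)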